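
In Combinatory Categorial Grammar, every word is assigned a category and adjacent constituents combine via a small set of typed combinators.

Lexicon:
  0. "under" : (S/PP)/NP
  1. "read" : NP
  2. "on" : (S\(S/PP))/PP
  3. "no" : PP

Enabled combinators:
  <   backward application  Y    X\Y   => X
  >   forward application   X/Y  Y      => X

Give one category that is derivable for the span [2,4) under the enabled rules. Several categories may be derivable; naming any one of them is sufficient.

[0,4] S   <
  [0,2] S/PP   >
    [0,1] "under" : (S/PP)/NP
    [1,2] "read" : NP
  [2,4] S\(S/PP)   >
    [2,3] "on" : (S\(S/PP))/PP
    [3,4] "no" : PP

S\(S/PP)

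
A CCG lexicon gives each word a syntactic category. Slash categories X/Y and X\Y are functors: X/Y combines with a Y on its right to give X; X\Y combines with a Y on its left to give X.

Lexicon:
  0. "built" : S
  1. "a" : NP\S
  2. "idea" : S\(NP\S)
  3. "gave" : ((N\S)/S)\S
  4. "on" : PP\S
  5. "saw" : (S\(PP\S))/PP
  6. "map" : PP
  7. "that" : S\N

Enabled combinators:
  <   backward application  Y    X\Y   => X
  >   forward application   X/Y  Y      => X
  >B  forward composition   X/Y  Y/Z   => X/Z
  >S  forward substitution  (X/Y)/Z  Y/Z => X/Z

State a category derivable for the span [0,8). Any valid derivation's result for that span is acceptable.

S

[0,8] S   <
  [0,7] N   <
    [0,1] "built" : S
    [1,7] N\S   >
      [1,4] (N\S)/S   <
        [1,3] S   <
          [1,2] "a" : NP\S
          [2,3] "idea" : S\(NP\S)
        [3,4] "gave" : ((N\S)/S)\S
      [4,7] S   <
        [4,5] "on" : PP\S
        [5,7] S\(PP\S)   >
          [5,6] "saw" : (S\(PP\S))/PP
          [6,7] "map" : PP
  [7,8] "that" : S\N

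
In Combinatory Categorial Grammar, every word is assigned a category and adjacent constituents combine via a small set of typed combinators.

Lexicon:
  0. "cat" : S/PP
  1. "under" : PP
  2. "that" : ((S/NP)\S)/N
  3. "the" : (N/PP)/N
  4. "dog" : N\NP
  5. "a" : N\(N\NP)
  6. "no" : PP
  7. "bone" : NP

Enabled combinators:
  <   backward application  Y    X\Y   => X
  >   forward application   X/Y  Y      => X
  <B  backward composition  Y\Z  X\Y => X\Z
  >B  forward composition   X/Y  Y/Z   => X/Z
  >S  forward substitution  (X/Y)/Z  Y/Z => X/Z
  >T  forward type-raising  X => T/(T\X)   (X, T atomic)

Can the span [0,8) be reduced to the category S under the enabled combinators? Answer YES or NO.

YES

[0,8] S   >
  [0,7] S/NP   <
    [0,2] S   >
      [0,1] "cat" : S/PP
      [1,2] "under" : PP
    [2,7] (S/NP)\S   >
      [2,3] "that" : ((S/NP)\S)/N
      [3,7] N   >
        [3,6] N/PP   >
          [3,4] "the" : (N/PP)/N
          [4,6] N   <
            [4,5] "dog" : N\NP
            [5,6] "a" : N\(N\NP)
        [6,7] "no" : PP
  [7,8] "bone" : NP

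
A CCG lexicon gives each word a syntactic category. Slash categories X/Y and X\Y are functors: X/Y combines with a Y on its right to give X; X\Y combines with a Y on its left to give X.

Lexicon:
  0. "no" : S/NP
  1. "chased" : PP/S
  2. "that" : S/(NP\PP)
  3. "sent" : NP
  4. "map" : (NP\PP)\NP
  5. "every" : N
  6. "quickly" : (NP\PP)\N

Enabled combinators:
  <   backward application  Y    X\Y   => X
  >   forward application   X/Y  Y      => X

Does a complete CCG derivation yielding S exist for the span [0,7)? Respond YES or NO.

YES

[0,7] S   >
  [0,1] "no" : S/NP
  [1,7] NP   <
    [1,5] PP   >
      [1,2] "chased" : PP/S
      [2,5] S   >
        [2,3] "that" : S/(NP\PP)
        [3,5] NP\PP   <
          [3,4] "sent" : NP
          [4,5] "map" : (NP\PP)\NP
    [5,7] NP\PP   <
      [5,6] "every" : N
      [6,7] "quickly" : (NP\PP)\N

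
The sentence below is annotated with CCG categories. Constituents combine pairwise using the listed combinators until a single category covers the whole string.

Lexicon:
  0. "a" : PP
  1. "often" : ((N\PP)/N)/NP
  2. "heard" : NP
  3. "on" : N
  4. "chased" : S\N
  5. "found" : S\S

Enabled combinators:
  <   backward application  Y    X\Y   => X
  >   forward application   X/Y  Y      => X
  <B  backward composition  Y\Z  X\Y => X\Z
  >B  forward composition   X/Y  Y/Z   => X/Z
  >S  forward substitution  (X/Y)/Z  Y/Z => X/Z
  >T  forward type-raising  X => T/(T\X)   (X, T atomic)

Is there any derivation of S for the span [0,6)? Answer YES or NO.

[0,6] S   <
  [0,4] N   <
    [0,1] "a" : PP
    [1,4] N\PP   >
      [1,3] (N\PP)/N   >
        [1,2] "often" : ((N\PP)/N)/NP
        [2,3] "heard" : NP
      [3,4] "on" : N
  [4,6] S\N   <B
    [4,5] "chased" : S\N
    [5,6] "found" : S\S

YES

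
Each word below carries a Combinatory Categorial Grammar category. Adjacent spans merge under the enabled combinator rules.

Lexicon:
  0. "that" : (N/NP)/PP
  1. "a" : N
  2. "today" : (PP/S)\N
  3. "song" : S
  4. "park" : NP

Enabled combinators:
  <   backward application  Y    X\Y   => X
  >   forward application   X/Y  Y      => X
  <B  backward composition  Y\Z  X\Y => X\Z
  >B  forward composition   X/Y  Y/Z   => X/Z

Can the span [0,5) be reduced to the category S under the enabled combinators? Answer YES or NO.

(N/NP)/PP N (PP/S)\N S NP
CKY chart[0,5] = {N}; S ∉ chart

NO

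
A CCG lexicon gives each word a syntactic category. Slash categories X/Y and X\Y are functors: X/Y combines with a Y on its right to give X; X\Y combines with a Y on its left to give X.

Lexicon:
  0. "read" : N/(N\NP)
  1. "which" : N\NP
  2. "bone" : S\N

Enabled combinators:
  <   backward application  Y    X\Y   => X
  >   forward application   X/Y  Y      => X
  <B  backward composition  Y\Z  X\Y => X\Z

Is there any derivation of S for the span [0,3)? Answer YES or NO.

YES

[0,3] S   <
  [0,2] N   >
    [0,1] "read" : N/(N\NP)
    [1,2] "which" : N\NP
  [2,3] "bone" : S\N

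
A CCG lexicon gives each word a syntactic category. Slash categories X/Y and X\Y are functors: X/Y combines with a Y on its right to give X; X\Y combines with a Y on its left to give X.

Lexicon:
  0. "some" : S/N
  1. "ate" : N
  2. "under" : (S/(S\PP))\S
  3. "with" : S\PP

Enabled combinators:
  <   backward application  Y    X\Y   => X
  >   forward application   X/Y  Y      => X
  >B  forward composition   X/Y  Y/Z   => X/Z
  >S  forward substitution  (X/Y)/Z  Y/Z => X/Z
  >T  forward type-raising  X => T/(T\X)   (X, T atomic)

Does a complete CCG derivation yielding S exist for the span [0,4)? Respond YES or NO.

[0,4] S   >
  [0,3] S/(S\PP)   <
    [0,2] S   >
      [0,1] "some" : S/N
      [1,2] "ate" : N
    [2,3] "under" : (S/(S\PP))\S
  [3,4] "with" : S\PP

YES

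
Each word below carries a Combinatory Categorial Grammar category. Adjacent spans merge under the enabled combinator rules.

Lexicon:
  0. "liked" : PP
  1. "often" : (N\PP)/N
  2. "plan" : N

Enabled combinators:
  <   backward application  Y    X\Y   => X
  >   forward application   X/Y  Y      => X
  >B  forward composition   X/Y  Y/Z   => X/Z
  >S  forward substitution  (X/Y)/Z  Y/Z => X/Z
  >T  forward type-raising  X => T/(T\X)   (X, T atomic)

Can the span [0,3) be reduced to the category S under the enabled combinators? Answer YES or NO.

NO

PP (N\PP)/N N
CKY chart[0,3] = {N, N/(N\N), NP/(NP\N), PP/(PP\N), S/(S\N)}; S ∉ chart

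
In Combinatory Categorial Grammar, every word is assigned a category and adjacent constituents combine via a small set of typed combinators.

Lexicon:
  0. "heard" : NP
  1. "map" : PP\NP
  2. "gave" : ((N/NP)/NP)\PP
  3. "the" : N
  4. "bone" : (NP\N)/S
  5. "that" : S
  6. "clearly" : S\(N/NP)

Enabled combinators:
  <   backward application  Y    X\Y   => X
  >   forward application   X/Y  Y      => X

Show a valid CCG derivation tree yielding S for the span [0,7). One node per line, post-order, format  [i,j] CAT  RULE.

[0,1] NP  lex  "heard"
[1,2] PP\NP  lex  "map"
[0,2] PP  <  k=1
[2,3] ((N/NP)/NP)\PP  lex  "gave"
[0,3] (N/NP)/NP  <  k=2
[3,4] N  lex  "the"
[4,5] (NP\N)/S  lex  "bone"
[5,6] S  lex  "that"
[4,6] NP\N  >  k=5
[3,6] NP  <  k=4
[0,6] N/NP  >  k=3
[6,7] S\(N/NP)  lex  "clearly"
[0,7] S  <  k=6

[0,7] S   <
  [0,6] N/NP   >
    [0,3] (N/NP)/NP   <
      [0,2] PP   <
        [0,1] "heard" : NP
        [1,2] "map" : PP\NP
      [2,3] "gave" : ((N/NP)/NP)\PP
    [3,6] NP   <
      [3,4] "the" : N
      [4,6] NP\N   >
        [4,5] "bone" : (NP\N)/S
        [5,6] "that" : S
  [6,7] "clearly" : S\(N/NP)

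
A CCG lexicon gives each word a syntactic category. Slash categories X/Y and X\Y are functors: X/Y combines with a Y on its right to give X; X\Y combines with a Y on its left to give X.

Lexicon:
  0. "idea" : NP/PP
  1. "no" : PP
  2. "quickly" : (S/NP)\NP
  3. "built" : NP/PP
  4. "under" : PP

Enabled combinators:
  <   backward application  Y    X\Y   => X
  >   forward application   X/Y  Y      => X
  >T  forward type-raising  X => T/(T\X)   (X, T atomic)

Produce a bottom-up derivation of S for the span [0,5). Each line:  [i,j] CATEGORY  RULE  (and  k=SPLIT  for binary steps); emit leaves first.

[0,5] S   >
  [0,3] S/NP   <
    [0,2] NP   >
      [0,1] "idea" : NP/PP
      [1,2] "no" : PP
    [2,3] "quickly" : (S/NP)\NP
  [3,5] NP   >
    [3,4] "built" : NP/PP
    [4,5] "under" : PP

[0,1] NP/PP  lex  "idea"
[1,2] PP  lex  "no"
[0,2] NP  >  k=1
[2,3] (S/NP)\NP  lex  "quickly"
[0,3] S/NP  <  k=2
[3,4] NP/PP  lex  "built"
[4,5] PP  lex  "under"
[3,5] NP  >  k=4
[0,5] S  >  k=3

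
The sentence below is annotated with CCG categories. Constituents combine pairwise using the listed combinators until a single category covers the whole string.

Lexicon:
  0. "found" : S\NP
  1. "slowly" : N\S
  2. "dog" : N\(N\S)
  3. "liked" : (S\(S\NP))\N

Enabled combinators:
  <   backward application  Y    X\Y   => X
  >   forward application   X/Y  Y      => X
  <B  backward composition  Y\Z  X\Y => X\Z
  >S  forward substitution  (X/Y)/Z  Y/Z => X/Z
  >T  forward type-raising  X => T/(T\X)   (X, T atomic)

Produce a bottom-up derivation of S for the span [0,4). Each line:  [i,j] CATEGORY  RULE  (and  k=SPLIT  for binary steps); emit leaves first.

[0,4] S   <
  [0,1] "found" : S\NP
  [1,4] S\(S\NP)   <
    [1,3] N   <
      [1,2] "slowly" : N\S
      [2,3] "dog" : N\(N\S)
    [3,4] "liked" : (S\(S\NP))\N

[0,1] S\NP  lex  "found"
[1,2] N\S  lex  "slowly"
[2,3] N\(N\S)  lex  "dog"
[1,3] N  <  k=2
[3,4] (S\(S\NP))\N  lex  "liked"
[1,4] S\(S\NP)  <  k=3
[0,4] S  <  k=1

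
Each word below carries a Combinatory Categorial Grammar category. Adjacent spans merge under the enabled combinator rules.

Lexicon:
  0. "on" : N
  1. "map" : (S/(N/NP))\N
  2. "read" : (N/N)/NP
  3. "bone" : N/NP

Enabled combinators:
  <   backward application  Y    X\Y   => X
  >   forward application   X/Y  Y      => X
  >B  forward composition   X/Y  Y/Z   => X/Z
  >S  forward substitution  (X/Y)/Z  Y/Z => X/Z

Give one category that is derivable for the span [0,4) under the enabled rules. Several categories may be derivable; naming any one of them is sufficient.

[0,4] S   >
  [0,2] S/(N/NP)   <
    [0,1] "on" : N
    [1,2] "map" : (S/(N/NP))\N
  [2,4] N/NP   >S
    [2,3] "read" : (N/N)/NP
    [3,4] "bone" : N/NP

S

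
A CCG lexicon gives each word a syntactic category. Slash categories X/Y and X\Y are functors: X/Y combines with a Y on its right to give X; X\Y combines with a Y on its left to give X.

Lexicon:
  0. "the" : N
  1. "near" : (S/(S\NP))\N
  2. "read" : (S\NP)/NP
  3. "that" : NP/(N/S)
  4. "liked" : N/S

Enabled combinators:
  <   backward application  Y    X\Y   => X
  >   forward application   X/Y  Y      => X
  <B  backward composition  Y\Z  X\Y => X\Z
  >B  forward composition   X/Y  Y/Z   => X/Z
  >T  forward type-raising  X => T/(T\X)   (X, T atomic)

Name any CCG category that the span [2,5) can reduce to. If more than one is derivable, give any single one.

[0,5] S   >
  [0,2] S/(S\NP)   <
    [0,1] "the" : N
    [1,2] "near" : (S/(S\NP))\N
  [2,5] S\NP   >
    [2,3] "read" : (S\NP)/NP
    [3,5] NP   >
      [3,4] "that" : NP/(N/S)
      [4,5] "liked" : N/S

S\NP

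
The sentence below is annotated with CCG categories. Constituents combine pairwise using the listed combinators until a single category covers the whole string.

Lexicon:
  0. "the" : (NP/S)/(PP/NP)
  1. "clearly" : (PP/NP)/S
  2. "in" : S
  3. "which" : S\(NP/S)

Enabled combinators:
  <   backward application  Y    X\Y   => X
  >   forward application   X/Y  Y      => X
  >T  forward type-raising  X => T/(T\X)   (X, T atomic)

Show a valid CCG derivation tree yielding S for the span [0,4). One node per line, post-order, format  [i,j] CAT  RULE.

[0,4] S   <
  [0,3] NP/S   >
    [0,1] "the" : (NP/S)/(PP/NP)
    [1,3] PP/NP   >
      [1,2] "clearly" : (PP/NP)/S
      [2,3] "in" : S
  [3,4] "which" : S\(NP/S)

[0,1] (NP/S)/(PP/NP)  lex  "the"
[1,2] (PP/NP)/S  lex  "clearly"
[2,3] S  lex  "in"
[1,3] PP/NP  >  k=2
[0,3] NP/S  >  k=1
[3,4] S\(NP/S)  lex  "which"
[0,4] S  <  k=3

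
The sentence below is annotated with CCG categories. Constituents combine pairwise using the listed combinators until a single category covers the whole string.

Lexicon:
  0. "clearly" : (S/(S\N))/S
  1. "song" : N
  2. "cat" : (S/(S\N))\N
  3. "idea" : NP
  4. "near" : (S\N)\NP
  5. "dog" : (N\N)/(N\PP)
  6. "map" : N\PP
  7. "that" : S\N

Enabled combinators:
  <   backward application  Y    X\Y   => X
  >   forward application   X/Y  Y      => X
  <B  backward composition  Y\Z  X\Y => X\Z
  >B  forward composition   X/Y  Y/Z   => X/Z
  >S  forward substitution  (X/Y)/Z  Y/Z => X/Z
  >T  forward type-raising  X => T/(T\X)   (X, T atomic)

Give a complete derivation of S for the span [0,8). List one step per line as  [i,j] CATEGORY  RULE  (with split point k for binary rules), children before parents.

[0,1] (S/(S\N))/S  lex  "clearly"
[1,2] N  lex  "song"
[2,3] (S/(S\N))\N  lex  "cat"
[1,3] S/(S\N)  <  k=2
[3,4] NP  lex  "idea"
[4,5] (S\N)\NP  lex  "near"
[3,5] S\N  <  k=4
[1,5] S  >  k=3
[0,5] S/(S\N)  >  k=1
[5,6] (N\N)/(N\PP)  lex  "dog"
[6,7] N\PP  lex  "map"
[5,7] N\N  >  k=6
[7,8] S\N  lex  "that"
[5,8] S\N  <B  k=7
[0,8] S  >  k=5

[0,8] S   >
  [0,5] S/(S\N)   >
    [0,1] "clearly" : (S/(S\N))/S
    [1,5] S   >
      [1,3] S/(S\N)   <
        [1,2] "song" : N
        [2,3] "cat" : (S/(S\N))\N
      [3,5] S\N   <
        [3,4] "idea" : NP
        [4,5] "near" : (S\N)\NP
  [5,8] S\N   <B
    [5,7] N\N   >
      [5,6] "dog" : (N\N)/(N\PP)
      [6,7] "map" : N\PP
    [7,8] "that" : S\N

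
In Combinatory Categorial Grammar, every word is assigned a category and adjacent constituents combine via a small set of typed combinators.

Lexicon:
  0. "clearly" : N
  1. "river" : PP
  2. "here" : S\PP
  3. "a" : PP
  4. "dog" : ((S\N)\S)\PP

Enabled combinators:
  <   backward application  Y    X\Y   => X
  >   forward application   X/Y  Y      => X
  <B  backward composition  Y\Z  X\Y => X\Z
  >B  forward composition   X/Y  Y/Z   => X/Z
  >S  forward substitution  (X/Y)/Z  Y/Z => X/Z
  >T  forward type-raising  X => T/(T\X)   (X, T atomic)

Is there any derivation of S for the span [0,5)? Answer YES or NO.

[0,5] S   <
  [0,1] "clearly" : N
  [1,5] S\N   <
    [1,3] S   <
      [1,2] "river" : PP
      [2,3] "here" : S\PP
    [3,5] (S\N)\S   <
      [3,4] "a" : PP
      [4,5] "dog" : ((S\N)\S)\PP

YES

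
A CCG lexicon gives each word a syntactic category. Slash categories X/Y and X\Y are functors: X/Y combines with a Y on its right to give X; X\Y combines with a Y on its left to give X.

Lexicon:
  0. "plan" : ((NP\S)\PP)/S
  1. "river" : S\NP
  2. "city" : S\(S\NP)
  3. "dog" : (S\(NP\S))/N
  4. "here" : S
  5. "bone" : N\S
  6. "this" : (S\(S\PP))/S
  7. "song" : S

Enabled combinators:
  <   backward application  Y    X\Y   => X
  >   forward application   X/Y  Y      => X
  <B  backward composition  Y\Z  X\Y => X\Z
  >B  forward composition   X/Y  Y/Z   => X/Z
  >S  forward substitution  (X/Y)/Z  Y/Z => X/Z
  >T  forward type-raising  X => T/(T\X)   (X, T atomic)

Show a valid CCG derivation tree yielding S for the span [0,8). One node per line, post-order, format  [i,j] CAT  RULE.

[0,1] ((NP\S)\PP)/S  lex  "plan"
[1,2] S\NP  lex  "river"
[2,3] S\(S\NP)  lex  "city"
[1,3] S  <  k=2
[0,3] (NP\S)\PP  >  k=1
[3,4] (S\(NP\S))/N  lex  "dog"
[4,5] S  lex  "here"
[5,6] N\S  lex  "bone"
[4,6] N  <  k=5
[3,6] S\(NP\S)  >  k=4
[0,6] S\PP  <B  k=3
[6,7] (S\(S\PP))/S  lex  "this"
[7,8] S  lex  "song"
[6,8] S\(S\PP)  >  k=7
[0,8] S  <  k=6

[0,8] S   <
  [0,6] S\PP   <B
    [0,3] (NP\S)\PP   >
      [0,1] "plan" : ((NP\S)\PP)/S
      [1,3] S   <
        [1,2] "river" : S\NP
        [2,3] "city" : S\(S\NP)
    [3,6] S\(NP\S)   >
      [3,4] "dog" : (S\(NP\S))/N
      [4,6] N   <
        [4,5] "here" : S
        [5,6] "bone" : N\S
  [6,8] S\(S\PP)   >
    [6,7] "this" : (S\(S\PP))/S
    [7,8] "song" : S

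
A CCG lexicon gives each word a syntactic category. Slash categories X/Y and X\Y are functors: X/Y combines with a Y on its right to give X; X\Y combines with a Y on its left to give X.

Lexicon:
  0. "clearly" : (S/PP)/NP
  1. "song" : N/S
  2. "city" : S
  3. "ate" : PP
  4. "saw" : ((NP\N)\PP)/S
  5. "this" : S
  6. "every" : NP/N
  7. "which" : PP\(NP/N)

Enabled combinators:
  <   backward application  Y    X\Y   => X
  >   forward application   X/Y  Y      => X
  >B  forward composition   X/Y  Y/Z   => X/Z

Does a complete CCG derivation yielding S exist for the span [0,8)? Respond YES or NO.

YES

[0,8] S   >
  [0,6] S/PP   >
    [0,1] "clearly" : (S/PP)/NP
    [1,6] NP   <
      [1,3] N   >
        [1,2] "song" : N/S
        [2,3] "city" : S
      [3,6] NP\N   <
        [3,4] "ate" : PP
        [4,6] (NP\N)\PP   >
          [4,5] "saw" : ((NP\N)\PP)/S
          [5,6] "this" : S
  [6,8] PP   <
    [6,7] "every" : NP/N
    [7,8] "which" : PP\(NP/N)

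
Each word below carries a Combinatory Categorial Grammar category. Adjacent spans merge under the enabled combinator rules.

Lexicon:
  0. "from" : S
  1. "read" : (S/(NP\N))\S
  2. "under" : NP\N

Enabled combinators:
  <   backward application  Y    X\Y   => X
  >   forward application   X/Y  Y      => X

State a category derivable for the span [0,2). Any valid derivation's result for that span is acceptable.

S/(NP\N)

[0,3] S   >
  [0,2] S/(NP\N)   <
    [0,1] "from" : S
    [1,2] "read" : (S/(NP\N))\S
  [2,3] "under" : NP\N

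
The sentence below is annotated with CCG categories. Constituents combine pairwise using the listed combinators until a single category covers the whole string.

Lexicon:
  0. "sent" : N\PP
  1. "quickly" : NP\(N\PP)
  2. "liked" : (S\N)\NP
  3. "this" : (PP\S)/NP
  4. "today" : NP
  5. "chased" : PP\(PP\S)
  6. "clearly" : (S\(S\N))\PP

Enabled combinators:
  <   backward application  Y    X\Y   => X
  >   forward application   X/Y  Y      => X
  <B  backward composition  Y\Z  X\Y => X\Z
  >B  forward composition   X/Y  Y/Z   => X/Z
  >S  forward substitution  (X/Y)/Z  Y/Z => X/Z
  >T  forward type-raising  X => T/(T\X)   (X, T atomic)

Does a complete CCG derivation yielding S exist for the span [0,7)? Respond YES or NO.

YES

[0,7] S   <
  [0,3] S\N   <
    [0,2] NP   <
      [0,1] "sent" : N\PP
      [1,2] "quickly" : NP\(N\PP)
    [2,3] "liked" : (S\N)\NP
  [3,7] S\(S\N)   <
    [3,6] PP   <
      [3,5] PP\S   >
        [3,4] "this" : (PP\S)/NP
        [4,5] "today" : NP
      [5,6] "chased" : PP\(PP\S)
    [6,7] "clearly" : (S\(S\N))\PP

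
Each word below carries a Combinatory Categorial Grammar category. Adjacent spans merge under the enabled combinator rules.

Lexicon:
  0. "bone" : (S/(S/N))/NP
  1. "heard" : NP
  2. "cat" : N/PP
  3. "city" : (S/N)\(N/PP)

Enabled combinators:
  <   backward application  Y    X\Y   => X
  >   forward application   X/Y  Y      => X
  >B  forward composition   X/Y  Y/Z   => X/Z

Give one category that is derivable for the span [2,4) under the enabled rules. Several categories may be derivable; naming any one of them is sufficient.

[0,4] S   >
  [0,2] S/(S/N)   >
    [0,1] "bone" : (S/(S/N))/NP
    [1,2] "heard" : NP
  [2,4] S/N   <
    [2,3] "cat" : N/PP
    [3,4] "city" : (S/N)\(N/PP)

S/N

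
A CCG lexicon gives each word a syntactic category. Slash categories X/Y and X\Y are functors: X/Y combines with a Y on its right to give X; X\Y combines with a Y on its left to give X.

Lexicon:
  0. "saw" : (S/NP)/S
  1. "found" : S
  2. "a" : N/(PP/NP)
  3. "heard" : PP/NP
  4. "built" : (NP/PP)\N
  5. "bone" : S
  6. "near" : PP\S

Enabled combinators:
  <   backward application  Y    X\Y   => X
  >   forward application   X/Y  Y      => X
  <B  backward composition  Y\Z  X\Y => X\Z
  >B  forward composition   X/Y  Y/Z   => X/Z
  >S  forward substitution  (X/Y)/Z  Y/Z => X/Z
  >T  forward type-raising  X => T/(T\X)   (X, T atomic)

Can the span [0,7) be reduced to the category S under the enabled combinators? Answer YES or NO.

[0,7] S   >
  [0,5] S/PP   >B
    [0,2] S/NP   >
      [0,1] "saw" : (S/NP)/S
      [1,2] "found" : S
    [2,5] NP/PP   <
      [2,4] N   >
        [2,3] "a" : N/(PP/NP)
        [3,4] "heard" : PP/NP
      [4,5] "built" : (NP/PP)\N
  [5,7] PP   <
    [5,6] "bone" : S
    [6,7] "near" : PP\S

YES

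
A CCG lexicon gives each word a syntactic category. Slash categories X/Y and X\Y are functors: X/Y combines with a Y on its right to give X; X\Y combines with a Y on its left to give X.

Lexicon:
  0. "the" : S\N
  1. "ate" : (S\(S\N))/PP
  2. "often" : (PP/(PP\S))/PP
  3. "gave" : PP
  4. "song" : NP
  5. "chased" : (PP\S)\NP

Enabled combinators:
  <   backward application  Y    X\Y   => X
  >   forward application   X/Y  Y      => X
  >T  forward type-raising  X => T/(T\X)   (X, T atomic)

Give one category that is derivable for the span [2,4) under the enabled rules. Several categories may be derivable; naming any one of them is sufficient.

[0,6] S   <
  [0,1] "the" : S\N
  [1,6] S\(S\N)   >
    [1,2] "ate" : (S\(S\N))/PP
    [2,6] PP   >
      [2,4] PP/(PP\S)   >
        [2,3] "often" : (PP/(PP\S))/PP
        [3,4] "gave" : PP
      [4,6] PP\S   <
        [4,5] "song" : NP
        [5,6] "chased" : (PP\S)\NP

PP/(PP\S)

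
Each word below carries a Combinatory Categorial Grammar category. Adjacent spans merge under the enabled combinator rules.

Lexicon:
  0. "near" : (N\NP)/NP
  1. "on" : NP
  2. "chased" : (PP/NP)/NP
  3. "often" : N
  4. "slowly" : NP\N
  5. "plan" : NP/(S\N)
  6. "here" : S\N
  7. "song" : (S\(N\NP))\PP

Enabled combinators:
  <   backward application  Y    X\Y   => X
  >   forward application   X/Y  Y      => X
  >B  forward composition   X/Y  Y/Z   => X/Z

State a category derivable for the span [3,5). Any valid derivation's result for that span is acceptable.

[0,8] S   <
  [0,2] N\NP   >
    [0,1] "near" : (N\NP)/NP
    [1,2] "on" : NP
  [2,8] S\(N\NP)   <
    [2,7] PP   >
      [2,5] PP/NP   >
        [2,3] "chased" : (PP/NP)/NP
        [3,5] NP   <
          [3,4] "often" : N
          [4,5] "slowly" : NP\N
      [5,7] NP   >
        [5,6] "plan" : NP/(S\N)
        [6,7] "here" : S\N
    [7,8] "song" : (S\(N\NP))\PP

NP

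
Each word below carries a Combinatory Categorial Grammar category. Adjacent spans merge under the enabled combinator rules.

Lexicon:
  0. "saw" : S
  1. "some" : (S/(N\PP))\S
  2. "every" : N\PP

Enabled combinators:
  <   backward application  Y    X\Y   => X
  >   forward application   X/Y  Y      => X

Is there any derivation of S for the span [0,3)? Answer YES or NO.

[0,3] S   >
  [0,2] S/(N\PP)   <
    [0,1] "saw" : S
    [1,2] "some" : (S/(N\PP))\S
  [2,3] "every" : N\PP

YES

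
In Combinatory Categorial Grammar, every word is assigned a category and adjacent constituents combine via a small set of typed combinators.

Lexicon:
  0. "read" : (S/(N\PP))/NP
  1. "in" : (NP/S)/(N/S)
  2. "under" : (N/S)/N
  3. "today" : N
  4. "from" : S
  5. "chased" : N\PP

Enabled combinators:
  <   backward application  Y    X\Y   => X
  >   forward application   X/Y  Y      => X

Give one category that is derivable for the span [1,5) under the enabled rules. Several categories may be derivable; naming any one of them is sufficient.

[0,6] S   >
  [0,5] S/(N\PP)   >
    [0,1] "read" : (S/(N\PP))/NP
    [1,5] NP   >
      [1,4] NP/S   >
        [1,2] "in" : (NP/S)/(N/S)
        [2,4] N/S   >
          [2,3] "under" : (N/S)/N
          [3,4] "today" : N
      [4,5] "from" : S
  [5,6] "chased" : N\PP

NP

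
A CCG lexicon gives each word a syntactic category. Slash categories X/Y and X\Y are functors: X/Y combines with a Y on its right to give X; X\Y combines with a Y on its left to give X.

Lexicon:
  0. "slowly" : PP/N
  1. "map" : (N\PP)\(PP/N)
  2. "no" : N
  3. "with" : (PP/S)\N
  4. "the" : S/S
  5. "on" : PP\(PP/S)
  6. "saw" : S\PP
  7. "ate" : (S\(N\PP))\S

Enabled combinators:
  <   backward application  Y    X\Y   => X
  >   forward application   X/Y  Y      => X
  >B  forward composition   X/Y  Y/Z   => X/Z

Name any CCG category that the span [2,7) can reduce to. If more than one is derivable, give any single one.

S

[0,8] S   <
  [0,2] N\PP   <
    [0,1] "slowly" : PP/N
    [1,2] "map" : (N\PP)\(PP/N)
  [2,8] S\(N\PP)   <
    [2,7] S   <
      [2,6] PP   <
        [2,5] PP/S   >B
          [2,4] PP/S   <
            [2,3] "no" : N
            [3,4] "with" : (PP/S)\N
          [4,5] "the" : S/S
        [5,6] "on" : PP\(PP/S)
      [6,7] "saw" : S\PP
    [7,8] "ate" : (S\(N\PP))\S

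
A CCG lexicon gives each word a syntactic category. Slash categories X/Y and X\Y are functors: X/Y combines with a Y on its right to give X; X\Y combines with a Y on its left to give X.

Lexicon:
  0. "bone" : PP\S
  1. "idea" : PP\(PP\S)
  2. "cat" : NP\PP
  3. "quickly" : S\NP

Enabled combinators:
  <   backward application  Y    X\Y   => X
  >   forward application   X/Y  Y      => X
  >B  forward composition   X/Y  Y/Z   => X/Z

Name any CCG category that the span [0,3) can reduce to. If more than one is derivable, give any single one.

NP

[0,4] S   <
  [0,3] NP   <
    [0,2] PP   <
      [0,1] "bone" : PP\S
      [1,2] "idea" : PP\(PP\S)
    [2,3] "cat" : NP\PP
  [3,4] "quickly" : S\NP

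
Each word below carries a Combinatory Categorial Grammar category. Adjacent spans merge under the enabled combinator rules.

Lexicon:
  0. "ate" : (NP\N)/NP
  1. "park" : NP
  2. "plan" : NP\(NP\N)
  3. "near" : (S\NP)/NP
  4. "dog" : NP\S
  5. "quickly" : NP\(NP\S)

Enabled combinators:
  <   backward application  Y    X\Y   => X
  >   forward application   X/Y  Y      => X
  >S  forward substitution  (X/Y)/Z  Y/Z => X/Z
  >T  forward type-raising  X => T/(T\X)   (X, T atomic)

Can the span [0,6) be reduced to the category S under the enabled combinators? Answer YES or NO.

[0,6] S   <
  [0,3] NP   <
    [0,2] NP\N   >
      [0,1] "ate" : (NP\N)/NP
      [1,2] "park" : NP
    [2,3] "plan" : NP\(NP\N)
  [3,6] S\NP   >
    [3,4] "near" : (S\NP)/NP
    [4,6] NP   <
      [4,5] "dog" : NP\S
      [5,6] "quickly" : NP\(NP\S)

YES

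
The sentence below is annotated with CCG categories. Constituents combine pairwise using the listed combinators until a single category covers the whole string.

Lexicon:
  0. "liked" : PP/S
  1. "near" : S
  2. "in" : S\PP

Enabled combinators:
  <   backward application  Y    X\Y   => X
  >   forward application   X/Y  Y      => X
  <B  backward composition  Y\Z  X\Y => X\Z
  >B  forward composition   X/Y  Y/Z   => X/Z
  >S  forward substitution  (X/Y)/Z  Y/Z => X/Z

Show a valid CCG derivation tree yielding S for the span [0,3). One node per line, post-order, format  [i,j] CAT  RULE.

[0,3] S   <
  [0,2] PP   >
    [0,1] "liked" : PP/S
    [1,2] "near" : S
  [2,3] "in" : S\PP

[0,1] PP/S  lex  "liked"
[1,2] S  lex  "near"
[0,2] PP  >  k=1
[2,3] S\PP  lex  "in"
[0,3] S  <  k=2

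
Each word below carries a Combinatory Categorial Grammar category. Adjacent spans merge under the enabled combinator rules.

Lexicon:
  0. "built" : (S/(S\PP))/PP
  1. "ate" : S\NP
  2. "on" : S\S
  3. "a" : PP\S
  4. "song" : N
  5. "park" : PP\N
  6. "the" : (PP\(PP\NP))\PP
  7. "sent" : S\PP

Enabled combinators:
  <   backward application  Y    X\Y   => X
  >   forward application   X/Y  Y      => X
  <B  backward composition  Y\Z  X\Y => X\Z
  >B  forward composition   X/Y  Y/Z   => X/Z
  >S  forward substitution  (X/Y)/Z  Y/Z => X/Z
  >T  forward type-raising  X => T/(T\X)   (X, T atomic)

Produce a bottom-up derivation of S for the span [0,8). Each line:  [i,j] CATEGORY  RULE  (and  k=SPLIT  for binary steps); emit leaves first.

[0,1] (S/(S\PP))/PP  lex  "built"
[1,2] S\NP  lex  "ate"
[2,3] S\S  lex  "on"
[1,3] S\NP  <B  k=2
[3,4] PP\S  lex  "a"
[1,4] PP\NP  <B  k=3
[4,5] N  lex  "song"
[5,6] PP\N  lex  "park"
[4,6] PP  <  k=5
[6,7] (PP\(PP\NP))\PP  lex  "the"
[4,7] PP\(PP\NP)  <  k=6
[1,7] PP  <  k=4
[0,7] S/(S\PP)  >  k=1
[7,8] S\PP  lex  "sent"
[0,8] S  >  k=7

[0,8] S   >
  [0,7] S/(S\PP)   >
    [0,1] "built" : (S/(S\PP))/PP
    [1,7] PP   <
      [1,4] PP\NP   <B
        [1,3] S\NP   <B
          [1,2] "ate" : S\NP
          [2,3] "on" : S\S
        [3,4] "a" : PP\S
      [4,7] PP\(PP\NP)   <
        [4,6] PP   <
          [4,5] "song" : N
          [5,6] "park" : PP\N
        [6,7] "the" : (PP\(PP\NP))\PP
  [7,8] "sent" : S\PP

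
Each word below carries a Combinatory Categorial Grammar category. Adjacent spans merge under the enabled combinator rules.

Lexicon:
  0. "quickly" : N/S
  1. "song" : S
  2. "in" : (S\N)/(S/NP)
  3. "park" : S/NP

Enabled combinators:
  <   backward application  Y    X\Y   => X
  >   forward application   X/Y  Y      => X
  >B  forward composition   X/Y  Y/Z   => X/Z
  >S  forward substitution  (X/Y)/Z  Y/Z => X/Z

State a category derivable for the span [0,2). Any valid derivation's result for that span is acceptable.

[0,4] S   <
  [0,2] N   >
    [0,1] "quickly" : N/S
    [1,2] "song" : S
  [2,4] S\N   >
    [2,3] "in" : (S\N)/(S/NP)
    [3,4] "park" : S/NP

N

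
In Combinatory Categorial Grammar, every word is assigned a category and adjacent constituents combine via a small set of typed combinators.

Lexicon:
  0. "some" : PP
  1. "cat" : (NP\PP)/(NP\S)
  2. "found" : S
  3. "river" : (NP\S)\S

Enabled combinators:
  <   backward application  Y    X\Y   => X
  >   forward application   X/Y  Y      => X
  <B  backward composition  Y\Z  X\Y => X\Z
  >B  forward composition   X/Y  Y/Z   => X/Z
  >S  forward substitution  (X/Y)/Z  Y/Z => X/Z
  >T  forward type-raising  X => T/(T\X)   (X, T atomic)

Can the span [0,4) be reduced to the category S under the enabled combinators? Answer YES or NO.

NO

PP (NP\PP)/(NP\S) S (NP\S)\S
CKY chart[0,4] = {N/(N\NP), NP, NP/(NP\NP), PP/(PP\NP), S/(S\NP)}; S ∉ chart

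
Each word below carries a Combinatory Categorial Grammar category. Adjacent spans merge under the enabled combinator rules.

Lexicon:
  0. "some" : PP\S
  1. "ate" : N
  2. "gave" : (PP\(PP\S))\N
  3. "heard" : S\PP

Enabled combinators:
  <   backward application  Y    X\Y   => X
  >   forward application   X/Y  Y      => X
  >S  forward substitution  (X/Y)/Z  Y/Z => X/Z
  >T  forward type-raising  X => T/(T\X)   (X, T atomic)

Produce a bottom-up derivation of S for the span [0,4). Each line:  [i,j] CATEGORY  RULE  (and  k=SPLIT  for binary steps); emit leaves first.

[0,1] PP\S  lex  "some"
[1,2] N  lex  "ate"
[2,3] (PP\(PP\S))\N  lex  "gave"
[1,3] PP\(PP\S)  <  k=2
[0,3] PP  <  k=1
[3,4] S\PP  lex  "heard"
[0,4] S  <  k=3

[0,4] S   <
  [0,3] PP   <
    [0,1] "some" : PP\S
    [1,3] PP\(PP\S)   <
      [1,2] "ate" : N
      [2,3] "gave" : (PP\(PP\S))\N
  [3,4] "heard" : S\PP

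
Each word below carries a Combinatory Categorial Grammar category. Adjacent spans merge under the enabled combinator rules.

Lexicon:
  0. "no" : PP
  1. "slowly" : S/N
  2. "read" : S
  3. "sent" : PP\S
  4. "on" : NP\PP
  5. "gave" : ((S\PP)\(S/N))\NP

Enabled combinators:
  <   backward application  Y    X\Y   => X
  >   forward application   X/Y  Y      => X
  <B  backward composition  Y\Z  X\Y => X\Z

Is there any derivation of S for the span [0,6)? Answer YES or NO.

[0,6] S   <
  [0,1] "no" : PP
  [1,6] S\PP   <
    [1,2] "slowly" : S/N
    [2,6] (S\PP)\(S/N)   <
      [2,5] NP   <
        [2,3] "read" : S
        [3,5] NP\S   <B
          [3,4] "sent" : PP\S
          [4,5] "on" : NP\PP
      [5,6] "gave" : ((S\PP)\(S/N))\NP

YES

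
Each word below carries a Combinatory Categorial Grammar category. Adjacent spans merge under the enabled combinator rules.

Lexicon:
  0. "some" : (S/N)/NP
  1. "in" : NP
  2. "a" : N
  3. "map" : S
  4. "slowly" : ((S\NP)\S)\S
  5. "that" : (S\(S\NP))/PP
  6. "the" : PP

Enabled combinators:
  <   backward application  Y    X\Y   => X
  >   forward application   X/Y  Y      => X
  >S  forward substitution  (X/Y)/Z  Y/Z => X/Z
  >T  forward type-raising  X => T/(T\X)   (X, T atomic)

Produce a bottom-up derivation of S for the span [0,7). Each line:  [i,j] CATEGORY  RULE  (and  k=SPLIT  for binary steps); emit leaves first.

[0,7] S   <
  [0,5] S\NP   <
    [0,3] S   >
      [0,2] S/N   >
        [0,1] "some" : (S/N)/NP
        [1,2] "in" : NP
      [2,3] "a" : N
    [3,5] (S\NP)\S   <
      [3,4] "map" : S
      [4,5] "slowly" : ((S\NP)\S)\S
  [5,7] S\(S\NP)   >
    [5,6] "that" : (S\(S\NP))/PP
    [6,7] "the" : PP

[0,1] (S/N)/NP  lex  "some"
[1,2] NP  lex  "in"
[0,2] S/N  >  k=1
[2,3] N  lex  "a"
[0,3] S  >  k=2
[3,4] S  lex  "map"
[4,5] ((S\NP)\S)\S  lex  "slowly"
[3,5] (S\NP)\S  <  k=4
[0,5] S\NP  <  k=3
[5,6] (S\(S\NP))/PP  lex  "that"
[6,7] PP  lex  "the"
[5,7] S\(S\NP)  >  k=6
[0,7] S  <  k=5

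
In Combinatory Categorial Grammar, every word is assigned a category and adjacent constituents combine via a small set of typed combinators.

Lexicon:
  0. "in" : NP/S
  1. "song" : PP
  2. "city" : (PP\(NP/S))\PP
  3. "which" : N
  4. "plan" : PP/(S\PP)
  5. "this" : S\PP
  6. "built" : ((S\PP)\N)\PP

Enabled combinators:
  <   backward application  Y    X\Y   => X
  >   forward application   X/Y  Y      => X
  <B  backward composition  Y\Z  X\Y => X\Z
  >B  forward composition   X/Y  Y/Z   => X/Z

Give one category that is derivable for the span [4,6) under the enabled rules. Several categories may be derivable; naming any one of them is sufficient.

PP

[0,7] S   <
  [0,3] PP   <
    [0,1] "in" : NP/S
    [1,3] PP\(NP/S)   <
      [1,2] "song" : PP
      [2,3] "city" : (PP\(NP/S))\PP
  [3,7] S\PP   <
    [3,4] "which" : N
    [4,7] (S\PP)\N   <
      [4,6] PP   >
        [4,5] "plan" : PP/(S\PP)
        [5,6] "this" : S\PP
      [6,7] "built" : ((S\PP)\N)\PP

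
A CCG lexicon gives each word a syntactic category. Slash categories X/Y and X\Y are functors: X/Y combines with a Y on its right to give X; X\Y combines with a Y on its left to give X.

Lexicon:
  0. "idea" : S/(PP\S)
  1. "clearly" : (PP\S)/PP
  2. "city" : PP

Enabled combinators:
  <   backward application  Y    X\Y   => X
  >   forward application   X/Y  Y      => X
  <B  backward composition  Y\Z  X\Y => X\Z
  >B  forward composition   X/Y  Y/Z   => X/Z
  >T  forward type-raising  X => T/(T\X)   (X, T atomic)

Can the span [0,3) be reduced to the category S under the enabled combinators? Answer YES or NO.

[0,3] S   >
  [0,1] "idea" : S/(PP\S)
  [1,3] PP\S   >
    [1,2] "clearly" : (PP\S)/PP
    [2,3] "city" : PP

YES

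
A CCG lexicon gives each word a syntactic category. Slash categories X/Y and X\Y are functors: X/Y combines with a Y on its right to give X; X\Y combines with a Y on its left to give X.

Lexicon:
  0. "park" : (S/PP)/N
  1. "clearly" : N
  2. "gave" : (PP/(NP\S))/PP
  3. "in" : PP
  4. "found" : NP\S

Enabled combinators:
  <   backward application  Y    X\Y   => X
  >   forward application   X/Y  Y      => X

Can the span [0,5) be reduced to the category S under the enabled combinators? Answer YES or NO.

[0,5] S   >
  [0,2] S/PP   >
    [0,1] "park" : (S/PP)/N
    [1,2] "clearly" : N
  [2,5] PP   >
    [2,4] PP/(NP\S)   >
      [2,3] "gave" : (PP/(NP\S))/PP
      [3,4] "in" : PP
    [4,5] "found" : NP\S

YES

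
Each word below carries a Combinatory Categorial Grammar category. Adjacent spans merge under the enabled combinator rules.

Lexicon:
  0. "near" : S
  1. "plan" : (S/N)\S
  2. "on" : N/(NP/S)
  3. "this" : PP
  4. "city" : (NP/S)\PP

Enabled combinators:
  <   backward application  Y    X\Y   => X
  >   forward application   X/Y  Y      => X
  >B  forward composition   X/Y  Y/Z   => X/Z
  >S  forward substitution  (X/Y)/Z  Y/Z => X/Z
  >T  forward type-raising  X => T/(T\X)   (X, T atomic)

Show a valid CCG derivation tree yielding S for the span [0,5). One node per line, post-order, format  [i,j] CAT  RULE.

[0,1] S  lex  "near"
[1,2] (S/N)\S  lex  "plan"
[0,2] S/N  <  k=1
[2,3] N/(NP/S)  lex  "on"
[3,4] PP  lex  "this"
[4,5] (NP/S)\PP  lex  "city"
[3,5] NP/S  <  k=4
[2,5] N  >  k=3
[0,5] S  >  k=2

[0,5] S   >
  [0,2] S/N   <
    [0,1] "near" : S
    [1,2] "plan" : (S/N)\S
  [2,5] N   >
    [2,3] "on" : N/(NP/S)
    [3,5] NP/S   <
      [3,4] "this" : PP
      [4,5] "city" : (NP/S)\PP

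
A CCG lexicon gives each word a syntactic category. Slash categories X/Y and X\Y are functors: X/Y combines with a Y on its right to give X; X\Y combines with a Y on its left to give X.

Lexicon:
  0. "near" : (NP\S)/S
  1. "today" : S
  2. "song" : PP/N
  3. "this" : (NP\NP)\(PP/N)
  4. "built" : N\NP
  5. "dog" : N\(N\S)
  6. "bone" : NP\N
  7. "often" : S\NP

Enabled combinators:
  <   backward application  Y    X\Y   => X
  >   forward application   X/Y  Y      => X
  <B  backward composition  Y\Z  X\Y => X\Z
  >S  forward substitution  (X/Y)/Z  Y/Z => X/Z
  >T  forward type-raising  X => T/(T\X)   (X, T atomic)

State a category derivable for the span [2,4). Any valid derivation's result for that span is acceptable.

[0,8] S   <
  [0,6] N   <
    [0,5] N\S   <B
      [0,4] NP\S   <B
        [0,2] NP\S   >
          [0,1] "near" : (NP\S)/S
          [1,2] "today" : S
        [2,4] NP\NP   <
          [2,3] "song" : PP/N
          [3,4] "this" : (NP\NP)\(PP/N)
      [4,5] "built" : N\NP
    [5,6] "dog" : N\(N\S)
  [6,8] S\N   <B
    [6,7] "bone" : NP\N
    [7,8] "often" : S\NP

NP\NP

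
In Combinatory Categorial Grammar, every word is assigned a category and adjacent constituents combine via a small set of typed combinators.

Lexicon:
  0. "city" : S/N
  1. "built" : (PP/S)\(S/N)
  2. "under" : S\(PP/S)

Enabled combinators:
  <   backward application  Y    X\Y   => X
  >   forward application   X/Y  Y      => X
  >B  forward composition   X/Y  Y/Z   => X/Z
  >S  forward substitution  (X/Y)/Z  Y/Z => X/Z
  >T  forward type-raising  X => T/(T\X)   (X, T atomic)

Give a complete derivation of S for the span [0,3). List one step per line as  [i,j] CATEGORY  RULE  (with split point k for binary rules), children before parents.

[0,3] S   <
  [0,2] PP/S   <
    [0,1] "city" : S/N
    [1,2] "built" : (PP/S)\(S/N)
  [2,3] "under" : S\(PP/S)

[0,1] S/N  lex  "city"
[1,2] (PP/S)\(S/N)  lex  "built"
[0,2] PP/S  <  k=1
[2,3] S\(PP/S)  lex  "under"
[0,3] S  <  k=2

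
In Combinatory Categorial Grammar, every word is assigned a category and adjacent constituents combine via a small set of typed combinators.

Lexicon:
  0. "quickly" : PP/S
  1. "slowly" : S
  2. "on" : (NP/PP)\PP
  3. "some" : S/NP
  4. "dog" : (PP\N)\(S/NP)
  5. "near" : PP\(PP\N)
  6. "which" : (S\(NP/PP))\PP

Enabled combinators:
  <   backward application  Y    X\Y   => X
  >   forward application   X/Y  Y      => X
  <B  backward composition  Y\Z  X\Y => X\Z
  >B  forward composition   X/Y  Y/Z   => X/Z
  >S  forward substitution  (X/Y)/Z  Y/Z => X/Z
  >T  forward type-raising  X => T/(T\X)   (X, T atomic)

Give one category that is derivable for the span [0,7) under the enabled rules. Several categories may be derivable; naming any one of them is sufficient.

S

[0,7] S   <
  [0,3] NP/PP   <
    [0,2] PP   >
      [0,1] "quickly" : PP/S
      [1,2] "slowly" : S
    [2,3] "on" : (NP/PP)\PP
  [3,7] S\(NP/PP)   <
    [3,6] PP   <
      [3,5] PP\N   <
        [3,4] "some" : S/NP
        [4,5] "dog" : (PP\N)\(S/NP)
      [5,6] "near" : PP\(PP\N)
    [6,7] "which" : (S\(NP/PP))\PP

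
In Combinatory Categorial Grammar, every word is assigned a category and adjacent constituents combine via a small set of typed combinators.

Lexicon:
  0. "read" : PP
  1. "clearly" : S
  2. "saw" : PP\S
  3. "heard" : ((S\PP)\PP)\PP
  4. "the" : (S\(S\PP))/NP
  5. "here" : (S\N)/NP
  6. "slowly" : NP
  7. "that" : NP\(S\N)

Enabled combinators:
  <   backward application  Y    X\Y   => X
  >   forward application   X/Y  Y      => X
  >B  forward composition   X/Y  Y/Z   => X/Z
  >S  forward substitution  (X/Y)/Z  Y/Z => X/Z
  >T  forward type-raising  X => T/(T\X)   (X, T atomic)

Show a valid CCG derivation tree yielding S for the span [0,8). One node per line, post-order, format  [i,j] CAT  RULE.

[0,1] PP  lex  "read"
[1,2] S  lex  "clearly"
[2,3] PP\S  lex  "saw"
[1,3] PP  <  k=2
[3,4] ((S\PP)\PP)\PP  lex  "heard"
[1,4] (S\PP)\PP  <  k=3
[0,4] S\PP  <  k=1
[4,5] (S\(S\PP))/NP  lex  "the"
[5,6] (S\N)/NP  lex  "here"
[6,7] NP  lex  "slowly"
[5,7] S\N  >  k=6
[7,8] NP\(S\N)  lex  "that"
[5,8] NP  <  k=7
[4,8] S\(S\PP)  >  k=5
[0,8] S  <  k=4

[0,8] S   <
  [0,4] S\PP   <
    [0,1] "read" : PP
    [1,4] (S\PP)\PP   <
      [1,3] PP   <
        [1,2] "clearly" : S
        [2,3] "saw" : PP\S
      [3,4] "heard" : ((S\PP)\PP)\PP
  [4,8] S\(S\PP)   >
    [4,5] "the" : (S\(S\PP))/NP
    [5,8] NP   <
      [5,7] S\N   >
        [5,6] "here" : (S\N)/NP
        [6,7] "slowly" : NP
      [7,8] "that" : NP\(S\N)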